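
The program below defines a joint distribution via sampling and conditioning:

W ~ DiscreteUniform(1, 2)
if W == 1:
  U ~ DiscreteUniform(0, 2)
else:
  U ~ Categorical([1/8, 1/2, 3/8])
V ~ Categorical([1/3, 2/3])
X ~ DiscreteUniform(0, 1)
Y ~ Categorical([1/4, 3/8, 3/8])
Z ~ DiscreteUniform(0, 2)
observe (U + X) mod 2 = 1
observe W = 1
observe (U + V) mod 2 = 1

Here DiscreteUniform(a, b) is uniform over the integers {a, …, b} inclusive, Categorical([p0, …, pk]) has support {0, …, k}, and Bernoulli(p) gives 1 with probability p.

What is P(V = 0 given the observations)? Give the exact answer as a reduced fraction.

P(V = 0 | obs) = 1/5

Enumerate traces; 27 have nonzero weight after conditioning:
  (W=1, U=0, V=1, X=1, Y=0, Z=0) weight 1/216
  (W=1, U=0, V=1, X=1, Y=0, Z=1) weight 1/216
  (W=1, U=0, V=1, X=1, Y=0, Z=2) weight 1/216
  (W=1, U=0, V=1, X=1, Y=1, Z=0) weight 1/144
  (W=1, U=0, V=1, X=1, Y=1, Z=1) weight 1/144
  (W=1, U=0, V=1, X=1, Y=1, Z=2) weight 1/144
  (W=1, U=0, V=1, X=1, Y=2, Z=0) weight 1/144
  (W=1, U=0, V=1, X=1, Y=2, Z=1) weight 1/144
  (W=1, U=1, V=0, X=0, Y=0, Z=0) weight 1/432
  … 18 more
Group by V:
  weight(V=0) = 1/36
  weight(V=1) = 1/9
Total weight = 1/36 + 1/9 = 5/36
P(V=0 | obs) = 1/36 / 5/36 = 1/5
P(V=1 | obs) = 1/9 / 5/36 = 4/5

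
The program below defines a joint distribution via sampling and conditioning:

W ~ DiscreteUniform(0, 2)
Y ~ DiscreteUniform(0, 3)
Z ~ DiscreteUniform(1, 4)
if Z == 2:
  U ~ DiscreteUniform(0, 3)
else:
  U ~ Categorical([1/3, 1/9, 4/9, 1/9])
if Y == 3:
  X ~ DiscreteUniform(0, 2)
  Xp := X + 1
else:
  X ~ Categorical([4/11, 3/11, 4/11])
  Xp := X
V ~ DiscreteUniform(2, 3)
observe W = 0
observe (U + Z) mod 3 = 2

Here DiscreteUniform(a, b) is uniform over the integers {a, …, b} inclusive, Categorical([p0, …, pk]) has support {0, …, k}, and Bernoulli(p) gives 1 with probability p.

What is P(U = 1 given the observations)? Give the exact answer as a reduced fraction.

P(U = 1 | obs) = 4/21

Enumerate traces; 120 have nonzero weight after conditioning:
  (W=0, Y=0, Z=1, U=1, X=0, V=2) weight 1/2376
  (W=0, Y=0, Z=1, U=1, X=0, V=3) weight 1/2376
  (W=0, Y=0, Z=1, U=1, X=1, V=2) weight 1/3168
  (W=0, Y=0, Z=1, U=1, X=1, V=3) weight 1/3168
  (W=0, Y=0, Z=1, U=1, X=2, V=2) weight 1/2376
  (W=0, Y=0, Z=1, U=1, X=2, V=3) weight 1/2376
  (W=0, Y=0, Z=2, U=0, X=0, V=2) weight 1/1056
  (W=0, Y=0, Z=2, U=0, X=0, V=3) weight 1/1056
  (W=0, Y=0, Z=2, U=3, X=0, V=2) weight 1/1056
  (W=0, Y=0, Z=3, U=2, X=0, V=2) weight 1/594
  … 110 more
Group by U:
  weight(U=0) = 1/48
  weight(U=1) = 1/54
  weight(U=2) = 1/27
  weight(U=3) = 1/48
Total weight = 1/48 + 1/54 + 1/27 + 1/48 = 7/72
P(U=0 | obs) = 1/48 / 7/72 = 3/14
P(U=1 | obs) = 1/54 / 7/72 = 4/21
P(U=2 | obs) = 1/27 / 7/72 = 8/21
P(U=3 | obs) = 1/48 / 7/72 = 3/14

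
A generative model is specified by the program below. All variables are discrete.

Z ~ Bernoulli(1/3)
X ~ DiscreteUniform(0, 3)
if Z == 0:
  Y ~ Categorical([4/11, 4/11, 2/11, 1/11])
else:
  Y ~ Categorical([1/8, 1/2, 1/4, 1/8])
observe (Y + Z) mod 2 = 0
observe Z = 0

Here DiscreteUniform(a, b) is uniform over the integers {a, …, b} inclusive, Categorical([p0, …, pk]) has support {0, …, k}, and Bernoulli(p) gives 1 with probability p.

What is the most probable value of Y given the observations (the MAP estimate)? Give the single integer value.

Enumerate traces; 8 have nonzero weight after conditioning:
  (Z=0, X=0, Y=0) weight 2/33
  (Z=0, X=0, Y=2) weight 1/33
  (Z=0, X=1, Y=0) weight 2/33
  (Z=0, X=1, Y=2) weight 1/33
  (Z=0, X=2, Y=0) weight 2/33
  (Z=0, X=2, Y=2) weight 1/33
  (Z=0, X=3, Y=0) weight 2/33
  (Z=0, X=3, Y=2) weight 1/33
Group by Y:
  weight(Y=0) = 8/33
  weight(Y=2) = 4/33
Total weight = 8/33 + 4/33 = 4/11
P(Y=0 | obs) = 8/33 / 4/11 = 2/3
P(Y=2 | obs) = 4/33 / 4/11 = 1/3
argmax = 0

argmax_v P(Y = v | obs) = 0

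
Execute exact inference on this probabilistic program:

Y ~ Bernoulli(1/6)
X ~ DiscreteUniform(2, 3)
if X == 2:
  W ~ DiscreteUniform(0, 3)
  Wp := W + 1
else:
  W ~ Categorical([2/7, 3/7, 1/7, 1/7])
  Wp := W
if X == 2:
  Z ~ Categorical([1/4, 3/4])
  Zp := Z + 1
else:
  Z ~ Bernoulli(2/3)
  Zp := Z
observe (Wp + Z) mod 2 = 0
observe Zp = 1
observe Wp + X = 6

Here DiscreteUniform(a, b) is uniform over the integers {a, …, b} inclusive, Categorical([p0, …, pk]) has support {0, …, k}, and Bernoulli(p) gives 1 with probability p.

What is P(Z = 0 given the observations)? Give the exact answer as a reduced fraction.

P(Z = 0 | obs) = 21/53

Enumerate traces; 4 have nonzero weight after conditioning:
  (Y=0, X=2, W=3, Z=0) weight 5/192
  (Y=0, X=3, W=3, Z=1) weight 5/126
  (Y=1, X=2, W=3, Z=0) weight 1/192
  (Y=1, X=3, W=3, Z=1) weight 1/126
Group by Z:
  weight(Z=0) = 1/32
  weight(Z=1) = 1/21
Total weight = 1/32 + 1/21 = 53/672
P(Z=0 | obs) = 1/32 / 53/672 = 21/53
P(Z=1 | obs) = 1/21 / 53/672 = 32/53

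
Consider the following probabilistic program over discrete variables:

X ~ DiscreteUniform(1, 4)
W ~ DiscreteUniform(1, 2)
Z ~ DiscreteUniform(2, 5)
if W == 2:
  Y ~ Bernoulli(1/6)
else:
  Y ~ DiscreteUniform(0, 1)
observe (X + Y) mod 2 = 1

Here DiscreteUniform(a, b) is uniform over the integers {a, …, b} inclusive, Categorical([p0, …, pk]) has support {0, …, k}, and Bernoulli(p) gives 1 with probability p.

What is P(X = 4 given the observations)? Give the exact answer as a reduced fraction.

P(X = 4 | obs) = 1/6

Enumerate traces; 32 have nonzero weight after conditioning:
  (X=1, W=1, Z=2, Y=0) weight 1/64
  (X=1, W=1, Z=3, Y=0) weight 1/64
  (X=1, W=1, Z=4, Y=0) weight 1/64
  (X=1, W=1, Z=5, Y=0) weight 1/64
  (X=1, W=2, Z=2, Y=0) weight 5/192
  (X=1, W=2, Z=3, Y=0) weight 5/192
  (X=1, W=2, Z=4, Y=0) weight 5/192
  (X=1, W=2, Z=5, Y=0) weight 5/192
  (X=2, W=1, Z=2, Y=1) weight 1/64
  (X=3, W=1, Z=2, Y=0) weight 1/64
  … 22 more
Group by X:
  weight(X=1) = 1/6
  weight(X=2) = 1/12
  weight(X=3) = 1/6
  weight(X=4) = 1/12
Total weight = 1/6 + 1/12 + 1/6 + 1/12 = 1/2
P(X=1 | obs) = 1/6 / 1/2 = 1/3
P(X=2 | obs) = 1/12 / 1/2 = 1/6
P(X=3 | obs) = 1/6 / 1/2 = 1/3
P(X=4 | obs) = 1/12 / 1/2 = 1/6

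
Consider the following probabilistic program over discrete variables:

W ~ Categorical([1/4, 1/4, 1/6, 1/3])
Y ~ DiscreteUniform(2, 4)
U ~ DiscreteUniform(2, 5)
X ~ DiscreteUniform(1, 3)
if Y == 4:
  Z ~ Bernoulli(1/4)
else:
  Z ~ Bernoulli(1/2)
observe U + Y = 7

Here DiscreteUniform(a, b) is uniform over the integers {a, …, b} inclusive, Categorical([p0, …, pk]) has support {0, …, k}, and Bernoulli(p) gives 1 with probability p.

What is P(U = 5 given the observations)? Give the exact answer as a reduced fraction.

P(U = 5 | obs) = 1/3

Enumerate traces; 72 have nonzero weight after conditioning:
  (W=0, Y=2, U=5, X=1, Z=0) weight 1/288
  (W=0, Y=2, U=5, X=1, Z=1) weight 1/288
  (W=0, Y=2, U=5, X=2, Z=0) weight 1/288
  (W=0, Y=2, U=5, X=2, Z=1) weight 1/288
  (W=0, Y=2, U=5, X=3, Z=0) weight 1/288
  (W=0, Y=2, U=5, X=3, Z=1) weight 1/288
  (W=0, Y=3, U=4, X=1, Z=0) weight 1/288
  (W=0, Y=3, U=4, X=1, Z=1) weight 1/288
  (W=0, Y=4, U=3, X=1, Z=0) weight 1/192
  … 63 more
Group by U:
  weight(U=3) = 1/12
  weight(U=4) = 1/12
  weight(U=5) = 1/12
Total weight = 1/12 + 1/12 + 1/12 = 1/4
P(U=3 | obs) = 1/12 / 1/4 = 1/3
P(U=4 | obs) = 1/12 / 1/4 = 1/3
P(U=5 | obs) = 1/12 / 1/4 = 1/3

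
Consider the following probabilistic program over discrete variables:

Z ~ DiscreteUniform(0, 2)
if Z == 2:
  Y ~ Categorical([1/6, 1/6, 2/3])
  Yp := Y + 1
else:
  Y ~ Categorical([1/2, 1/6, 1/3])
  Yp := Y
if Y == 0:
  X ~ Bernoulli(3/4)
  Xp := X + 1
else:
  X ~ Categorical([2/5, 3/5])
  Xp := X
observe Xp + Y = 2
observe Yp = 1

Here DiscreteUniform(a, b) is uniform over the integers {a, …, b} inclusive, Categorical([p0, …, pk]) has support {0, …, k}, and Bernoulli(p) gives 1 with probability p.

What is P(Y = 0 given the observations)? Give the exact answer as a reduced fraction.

Enumerate traces; 3 have nonzero weight after conditioning:
  (Z=0, Y=1, X=1) weight 1/30
  (Z=1, Y=1, X=1) weight 1/30
  (Z=2, Y=0, X=1) weight 1/24
Group by Y:
  weight(Y=0) = 1/24
  weight(Y=1) = 1/15
Total weight = 1/24 + 1/15 = 13/120
P(Y=0 | obs) = 1/24 / 13/120 = 5/13
P(Y=1 | obs) = 1/15 / 13/120 = 8/13

P(Y = 0 | obs) = 5/13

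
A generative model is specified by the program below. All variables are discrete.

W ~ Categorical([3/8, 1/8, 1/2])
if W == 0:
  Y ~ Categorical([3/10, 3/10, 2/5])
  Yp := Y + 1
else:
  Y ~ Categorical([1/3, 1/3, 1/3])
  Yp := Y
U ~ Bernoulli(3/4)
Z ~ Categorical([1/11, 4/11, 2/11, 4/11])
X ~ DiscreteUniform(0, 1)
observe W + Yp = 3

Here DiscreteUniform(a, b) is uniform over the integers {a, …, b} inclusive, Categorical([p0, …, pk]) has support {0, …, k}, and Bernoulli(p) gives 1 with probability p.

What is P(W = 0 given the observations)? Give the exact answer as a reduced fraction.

Enumerate traces; 48 have nonzero weight after conditioning:
  (W=0, Y=2, U=0, Z=0, X=0) weight 3/1760
  (W=0, Y=2, U=0, Z=0, X=1) weight 3/1760
  (W=0, Y=2, U=0, Z=1, X=0) weight 3/440
  (W=0, Y=2, U=0, Z=1, X=1) weight 3/440
  (W=0, Y=2, U=0, Z=2, X=0) weight 3/880
  (W=0, Y=2, U=0, Z=2, X=1) weight 3/880
  (W=0, Y=2, U=0, Z=3, X=0) weight 3/440
  (W=0, Y=2, U=0, Z=3, X=1) weight 3/440
  (W=1, Y=2, U=0, Z=0, X=0) weight 1/2112
  (W=2, Y=1, U=0, Z=0, X=0) weight 1/528
  … 38 more
Group by W:
  weight(W=0) = 3/20
  weight(W=1) = 1/24
  weight(W=2) = 1/6
Total weight = 3/20 + 1/24 + 1/6 = 43/120
P(W=0 | obs) = 3/20 / 43/120 = 18/43
P(W=1 | obs) = 1/24 / 43/120 = 5/43
P(W=2 | obs) = 1/6 / 43/120 = 20/43

P(W = 0 | obs) = 18/43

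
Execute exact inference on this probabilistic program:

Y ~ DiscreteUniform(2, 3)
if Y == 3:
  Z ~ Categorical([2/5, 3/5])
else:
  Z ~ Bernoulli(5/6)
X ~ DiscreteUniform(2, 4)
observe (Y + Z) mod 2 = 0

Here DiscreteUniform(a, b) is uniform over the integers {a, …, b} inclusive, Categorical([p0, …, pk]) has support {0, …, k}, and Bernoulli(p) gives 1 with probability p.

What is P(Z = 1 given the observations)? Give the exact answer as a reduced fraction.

P(Z = 1 | obs) = 18/23

Enumerate traces; 6 have nonzero weight after conditioning:
  (Y=2, Z=0, X=2) weight 1/36
  (Y=2, Z=0, X=3) weight 1/36
  (Y=2, Z=0, X=4) weight 1/36
  (Y=3, Z=1, X=2) weight 1/10
  (Y=3, Z=1, X=3) weight 1/10
  (Y=3, Z=1, X=4) weight 1/10
Group by Z:
  weight(Z=0) = 1/12
  weight(Z=1) = 3/10
Total weight = 1/12 + 3/10 = 23/60
P(Z=0 | obs) = 1/12 / 23/60 = 5/23
P(Z=1 | obs) = 3/10 / 23/60 = 18/23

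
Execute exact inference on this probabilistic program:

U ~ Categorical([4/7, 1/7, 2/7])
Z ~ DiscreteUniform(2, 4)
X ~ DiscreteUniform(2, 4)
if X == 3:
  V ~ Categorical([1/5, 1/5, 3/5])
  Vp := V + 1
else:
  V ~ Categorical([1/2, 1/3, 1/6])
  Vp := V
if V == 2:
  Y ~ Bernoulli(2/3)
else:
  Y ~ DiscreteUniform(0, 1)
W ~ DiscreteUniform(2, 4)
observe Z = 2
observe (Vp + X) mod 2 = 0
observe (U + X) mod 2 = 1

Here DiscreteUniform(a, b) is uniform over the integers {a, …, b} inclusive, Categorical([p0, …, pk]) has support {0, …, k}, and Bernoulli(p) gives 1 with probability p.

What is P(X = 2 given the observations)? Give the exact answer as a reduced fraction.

Enumerate traces; 48 have nonzero weight after conditioning:
  (U=0, Z=2, X=3, V=0, Y=0, W=2) weight 2/945
  (U=0, Z=2, X=3, V=0, Y=0, W=3) weight 2/945
  (U=0, Z=2, X=3, V=0, Y=0, W=4) weight 2/945
  (U=0, Z=2, X=3, V=0, Y=1, W=2) weight 2/945
  (U=0, Z=2, X=3, V=0, Y=1, W=3) weight 2/945
  (U=0, Z=2, X=3, V=0, Y=1, W=4) weight 2/945
  (U=0, Z=2, X=3, V=2, Y=0, W=2) weight 4/945
  (U=0, Z=2, X=3, V=2, Y=0, W=3) weight 4/945
  (U=1, Z=2, X=2, V=0, Y=0, W=2) weight 1/756
  (U=1, Z=2, X=4, V=0, Y=0, W=2) weight 1/756
  … 38 more
Group by X:
  weight(X=2) = 2/189
  weight(X=3) = 8/105
  weight(X=4) = 2/189
Total weight = 2/189 + 8/105 + 2/189 = 92/945
P(X=2 | obs) = 2/189 / 92/945 = 5/46
P(X=3 | obs) = 8/105 / 92/945 = 18/23
P(X=4 | obs) = 2/189 / 92/945 = 5/46

P(X = 2 | obs) = 5/46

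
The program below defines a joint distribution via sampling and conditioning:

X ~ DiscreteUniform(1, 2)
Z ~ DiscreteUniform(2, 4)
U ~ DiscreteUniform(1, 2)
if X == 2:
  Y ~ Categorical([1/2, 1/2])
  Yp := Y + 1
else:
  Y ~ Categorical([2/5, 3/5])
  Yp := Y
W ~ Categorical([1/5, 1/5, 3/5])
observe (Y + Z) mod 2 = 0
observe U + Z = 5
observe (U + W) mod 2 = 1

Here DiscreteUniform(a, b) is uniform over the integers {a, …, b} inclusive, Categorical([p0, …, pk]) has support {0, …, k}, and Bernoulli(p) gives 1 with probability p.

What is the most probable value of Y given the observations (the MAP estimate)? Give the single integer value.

Enumerate traces; 6 have nonzero weight after conditioning:
  (X=1, Z=3, U=2, Y=1, W=1) weight 1/100
  (X=1, Z=4, U=1, Y=0, W=0) weight 1/150
  (X=1, Z=4, U=1, Y=0, W=2) weight 1/50
  (X=2, Z=3, U=2, Y=1, W=1) weight 1/120
  (X=2, Z=4, U=1, Y=0, W=0) weight 1/120
  (X=2, Z=4, U=1, Y=0, W=2) weight 1/40
Group by Y:
  weight(Y=0) = 3/50
  weight(Y=1) = 11/600
Total weight = 3/50 + 11/600 = 47/600
P(Y=0 | obs) = 3/50 / 47/600 = 36/47
P(Y=1 | obs) = 11/600 / 47/600 = 11/47
argmax = 0

argmax_v P(Y = v | obs) = 0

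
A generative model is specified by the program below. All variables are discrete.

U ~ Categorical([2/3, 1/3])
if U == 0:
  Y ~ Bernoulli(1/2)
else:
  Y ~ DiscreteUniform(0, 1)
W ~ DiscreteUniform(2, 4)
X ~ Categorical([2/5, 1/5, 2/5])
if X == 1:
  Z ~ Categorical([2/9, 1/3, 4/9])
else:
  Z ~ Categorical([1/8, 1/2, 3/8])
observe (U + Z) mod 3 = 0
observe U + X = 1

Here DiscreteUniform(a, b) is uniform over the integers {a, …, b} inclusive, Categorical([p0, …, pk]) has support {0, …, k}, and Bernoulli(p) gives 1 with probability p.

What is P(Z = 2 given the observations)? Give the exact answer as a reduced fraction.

P(Z = 2 | obs) = 27/43

Enumerate traces; 12 have nonzero weight after conditioning:
  (U=0, Y=0, W=2, X=1, Z=0) weight 2/405
  (U=0, Y=0, W=3, X=1, Z=0) weight 2/405
  (U=0, Y=0, W=4, X=1, Z=0) weight 2/405
  (U=0, Y=1, W=2, X=1, Z=0) weight 2/405
  (U=0, Y=1, W=3, X=1, Z=0) weight 2/405
  (U=0, Y=1, W=4, X=1, Z=0) weight 2/405
  (U=1, Y=0, W=2, X=0, Z=2) weight 1/120
  (U=1, Y=0, W=3, X=0, Z=2) weight 1/120
  … 4 more
Group by Z:
  weight(Z=0) = 4/135
  weight(Z=2) = 1/20
Total weight = 4/135 + 1/20 = 43/540
P(Z=0 | obs) = 4/135 / 43/540 = 16/43
P(Z=2 | obs) = 1/20 / 43/540 = 27/43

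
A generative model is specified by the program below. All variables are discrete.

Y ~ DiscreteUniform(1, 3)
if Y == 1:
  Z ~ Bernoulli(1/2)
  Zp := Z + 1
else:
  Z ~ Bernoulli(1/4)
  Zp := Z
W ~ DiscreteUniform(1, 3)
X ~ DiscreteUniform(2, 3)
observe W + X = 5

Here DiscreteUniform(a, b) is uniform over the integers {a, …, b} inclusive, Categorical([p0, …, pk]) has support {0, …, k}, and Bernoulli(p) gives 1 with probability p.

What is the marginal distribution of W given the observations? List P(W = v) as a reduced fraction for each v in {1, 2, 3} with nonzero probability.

P(W=2) = 1/2, P(W=3) = 1/2

Enumerate traces; 12 have nonzero weight after conditioning:
  (Y=1, Z=0, W=2, X=3) weight 1/36
  (Y=1, Z=0, W=3, X=2) weight 1/36
  (Y=1, Z=1, W=2, X=3) weight 1/36
  (Y=1, Z=1, W=3, X=2) weight 1/36
  (Y=2, Z=0, W=2, X=3) weight 1/24
  (Y=2, Z=0, W=3, X=2) weight 1/24
  (Y=2, Z=1, W=2, X=3) weight 1/72
  (Y=2, Z=1, W=3, X=2) weight 1/72
  … 4 more
Group by W:
  weight(W=2) = 1/6
  weight(W=3) = 1/6
Total weight = 1/6 + 1/6 = 1/3
P(W=2 | obs) = 1/6 / 1/3 = 1/2
P(W=3 | obs) = 1/6 / 1/3 = 1/2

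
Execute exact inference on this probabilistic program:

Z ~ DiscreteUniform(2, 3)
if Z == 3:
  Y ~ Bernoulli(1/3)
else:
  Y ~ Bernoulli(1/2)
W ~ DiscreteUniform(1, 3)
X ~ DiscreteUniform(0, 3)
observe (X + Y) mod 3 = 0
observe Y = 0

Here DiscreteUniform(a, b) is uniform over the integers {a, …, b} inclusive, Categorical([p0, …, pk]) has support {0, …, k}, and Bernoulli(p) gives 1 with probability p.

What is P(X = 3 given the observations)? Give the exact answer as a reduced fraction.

P(X = 3 | obs) = 1/2

Enumerate traces; 12 have nonzero weight after conditioning:
  (Z=2, Y=0, W=1, X=0) weight 1/48
  (Z=2, Y=0, W=1, X=3) weight 1/48
  (Z=2, Y=0, W=2, X=0) weight 1/48
  (Z=2, Y=0, W=2, X=3) weight 1/48
  (Z=2, Y=0, W=3, X=0) weight 1/48
  (Z=2, Y=0, W=3, X=3) weight 1/48
  (Z=3, Y=0, W=1, X=0) weight 1/36
  (Z=3, Y=0, W=1, X=3) weight 1/36
  … 4 more
Group by X:
  weight(X=0) = 7/48
  weight(X=3) = 7/48
Total weight = 7/48 + 7/48 = 7/24
P(X=0 | obs) = 7/48 / 7/24 = 1/2
P(X=3 | obs) = 7/48 / 7/24 = 1/2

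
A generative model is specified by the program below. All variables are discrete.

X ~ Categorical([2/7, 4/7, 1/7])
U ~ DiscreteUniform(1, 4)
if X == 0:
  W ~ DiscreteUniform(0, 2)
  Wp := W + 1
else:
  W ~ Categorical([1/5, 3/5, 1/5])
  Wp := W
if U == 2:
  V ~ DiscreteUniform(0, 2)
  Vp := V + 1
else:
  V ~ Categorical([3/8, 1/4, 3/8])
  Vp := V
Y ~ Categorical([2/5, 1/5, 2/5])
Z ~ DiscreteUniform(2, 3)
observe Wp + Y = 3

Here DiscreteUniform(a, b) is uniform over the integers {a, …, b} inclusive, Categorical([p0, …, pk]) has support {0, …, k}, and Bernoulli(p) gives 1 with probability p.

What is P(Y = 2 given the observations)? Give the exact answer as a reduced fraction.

Enumerate traces; 168 have nonzero weight after conditioning:
  (X=0, U=1, W=0, V=0, Y=2, Z=2) weight 1/560
  (X=0, U=1, W=0, V=0, Y=2, Z=3) weight 1/560
  (X=0, U=1, W=0, V=1, Y=2, Z=2) weight 1/840
  (X=0, U=1, W=0, V=1, Y=2, Z=3) weight 1/840
  (X=0, U=1, W=0, V=2, Y=2, Z=2) weight 1/560
  (X=0, U=1, W=0, V=2, Y=2, Z=3) weight 1/560
  (X=0, U=1, W=1, V=0, Y=1, Z=2) weight 1/1120
  (X=0, U=1, W=1, V=0, Y=1, Z=3) weight 1/1120
  (X=0, U=1, W=2, V=0, Y=0, Z=2) weight 1/560
  … 159 more
Group by Y:
  weight(Y=0) = 4/105
  weight(Y=1) = 1/21
  weight(Y=2) = 22/105
Total weight = 4/105 + 1/21 + 22/105 = 31/105
P(Y=0 | obs) = 4/105 / 31/105 = 4/31
P(Y=1 | obs) = 1/21 / 31/105 = 5/31
P(Y=2 | obs) = 22/105 / 31/105 = 22/31

P(Y = 2 | obs) = 22/31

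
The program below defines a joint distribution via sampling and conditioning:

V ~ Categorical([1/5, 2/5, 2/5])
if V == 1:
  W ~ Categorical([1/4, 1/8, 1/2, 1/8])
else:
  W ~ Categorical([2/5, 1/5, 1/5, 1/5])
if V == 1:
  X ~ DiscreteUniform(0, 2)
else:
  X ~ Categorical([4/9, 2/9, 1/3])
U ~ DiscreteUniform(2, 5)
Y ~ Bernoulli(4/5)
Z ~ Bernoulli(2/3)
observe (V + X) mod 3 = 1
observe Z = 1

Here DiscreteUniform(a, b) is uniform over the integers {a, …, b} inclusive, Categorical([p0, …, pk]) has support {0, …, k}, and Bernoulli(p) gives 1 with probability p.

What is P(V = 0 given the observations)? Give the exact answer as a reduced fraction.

Enumerate traces; 96 have nonzero weight after conditioning:
  (V=0, W=0, X=1, U=2, Y=0, Z=1) weight 2/3375
  (V=0, W=0, X=1, U=2, Y=1, Z=1) weight 8/3375
  (V=0, W=0, X=1, U=3, Y=0, Z=1) weight 2/3375
  (V=0, W=0, X=1, U=3, Y=1, Z=1) weight 8/3375
  (V=0, W=0, X=1, U=4, Y=0, Z=1) weight 2/3375
  (V=0, W=0, X=1, U=4, Y=1, Z=1) weight 8/3375
  (V=0, W=0, X=1, U=5, Y=0, Z=1) weight 2/3375
  (V=0, W=0, X=1, U=5, Y=1, Z=1) weight 8/3375
  (V=1, W=0, X=0, U=2, Y=0, Z=1) weight 1/900
  (V=2, W=0, X=2, U=2, Y=0, Z=1) weight 2/1125
  … 86 more
Group by V:
  weight(V=0) = 4/135
  weight(V=1) = 4/45
  weight(V=2) = 4/45
Total weight = 4/135 + 4/45 + 4/45 = 28/135
P(V=0 | obs) = 4/135 / 28/135 = 1/7
P(V=1 | obs) = 4/45 / 28/135 = 3/7
P(V=2 | obs) = 4/45 / 28/135 = 3/7

P(V = 0 | obs) = 1/7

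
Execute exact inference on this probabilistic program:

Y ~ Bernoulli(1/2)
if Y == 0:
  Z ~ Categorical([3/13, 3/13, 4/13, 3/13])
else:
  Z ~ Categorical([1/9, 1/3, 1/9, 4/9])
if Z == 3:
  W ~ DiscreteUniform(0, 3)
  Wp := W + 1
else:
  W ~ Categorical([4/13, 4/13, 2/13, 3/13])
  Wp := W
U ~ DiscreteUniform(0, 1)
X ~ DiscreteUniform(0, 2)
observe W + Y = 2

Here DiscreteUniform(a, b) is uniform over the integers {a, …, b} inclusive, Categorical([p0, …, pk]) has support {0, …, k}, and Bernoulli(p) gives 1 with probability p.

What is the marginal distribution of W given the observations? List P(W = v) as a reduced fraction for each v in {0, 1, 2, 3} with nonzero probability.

P(W=1) = 572/929, P(W=2) = 357/929

Enumerate traces; 48 have nonzero weight after conditioning:
  (Y=0, Z=0, W=2, U=0, X=0) weight 1/338
  (Y=0, Z=0, W=2, U=0, X=1) weight 1/338
  (Y=0, Z=0, W=2, U=0, X=2) weight 1/338
  (Y=0, Z=0, W=2, U=1, X=0) weight 1/338
  (Y=0, Z=0, W=2, U=1, X=1) weight 1/338
  (Y=0, Z=0, W=2, U=1, X=2) weight 1/338
  (Y=0, Z=1, W=2, U=0, X=0) weight 1/338
  (Y=0, Z=1, W=2, U=0, X=1) weight 1/338
  (Y=1, Z=0, W=1, U=0, X=0) weight 1/351
  … 39 more
Group by W:
  weight(W=1) = 11/78
  weight(W=2) = 119/1352
Total weight = 11/78 + 119/1352 = 929/4056
P(W=1 | obs) = 11/78 / 929/4056 = 572/929
P(W=2 | obs) = 119/1352 / 929/4056 = 357/929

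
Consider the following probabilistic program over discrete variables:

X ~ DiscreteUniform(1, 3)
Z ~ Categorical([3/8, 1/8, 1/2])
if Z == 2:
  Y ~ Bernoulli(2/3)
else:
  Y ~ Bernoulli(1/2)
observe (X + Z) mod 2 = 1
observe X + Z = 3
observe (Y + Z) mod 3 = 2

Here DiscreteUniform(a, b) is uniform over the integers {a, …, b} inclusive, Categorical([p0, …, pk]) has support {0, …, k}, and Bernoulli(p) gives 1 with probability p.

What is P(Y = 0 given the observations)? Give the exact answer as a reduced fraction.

Enumerate traces; 2 have nonzero weight after conditioning:
  (X=1, Z=2, Y=0) weight 1/18
  (X=2, Z=1, Y=1) weight 1/48
Group by Y:
  weight(Y=0) = 1/18
  weight(Y=1) = 1/48
Total weight = 1/18 + 1/48 = 11/144
P(Y=0 | obs) = 1/18 / 11/144 = 8/11
P(Y=1 | obs) = 1/48 / 11/144 = 3/11

P(Y = 0 | obs) = 8/11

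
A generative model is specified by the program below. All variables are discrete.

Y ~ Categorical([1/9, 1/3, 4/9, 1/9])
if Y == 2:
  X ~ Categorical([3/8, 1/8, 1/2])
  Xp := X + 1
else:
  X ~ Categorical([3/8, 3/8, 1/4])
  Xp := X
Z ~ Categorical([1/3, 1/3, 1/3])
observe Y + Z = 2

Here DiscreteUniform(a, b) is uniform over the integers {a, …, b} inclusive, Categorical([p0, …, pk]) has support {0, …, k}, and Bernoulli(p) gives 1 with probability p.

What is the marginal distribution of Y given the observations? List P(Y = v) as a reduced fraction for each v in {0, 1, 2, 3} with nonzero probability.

P(Y=0) = 1/8, P(Y=1) = 3/8, P(Y=2) = 1/2

Enumerate traces; 9 have nonzero weight after conditioning:
  (Y=0, X=0, Z=2) weight 1/72
  (Y=0, X=1, Z=2) weight 1/72
  (Y=0, X=2, Z=2) weight 1/108
  (Y=1, X=0, Z=1) weight 1/24
  (Y=1, X=1, Z=1) weight 1/24
  (Y=1, X=2, Z=1) weight 1/36
  (Y=2, X=0, Z=0) weight 1/18
  (Y=2, X=1, Z=0) weight 1/54
  … 1 more
Group by Y:
  weight(Y=0) = 1/27
  weight(Y=1) = 1/9
  weight(Y=2) = 4/27
Total weight = 1/27 + 1/9 + 4/27 = 8/27
P(Y=0 | obs) = 1/27 / 8/27 = 1/8
P(Y=1 | obs) = 1/9 / 8/27 = 3/8
P(Y=2 | obs) = 4/27 / 8/27 = 1/2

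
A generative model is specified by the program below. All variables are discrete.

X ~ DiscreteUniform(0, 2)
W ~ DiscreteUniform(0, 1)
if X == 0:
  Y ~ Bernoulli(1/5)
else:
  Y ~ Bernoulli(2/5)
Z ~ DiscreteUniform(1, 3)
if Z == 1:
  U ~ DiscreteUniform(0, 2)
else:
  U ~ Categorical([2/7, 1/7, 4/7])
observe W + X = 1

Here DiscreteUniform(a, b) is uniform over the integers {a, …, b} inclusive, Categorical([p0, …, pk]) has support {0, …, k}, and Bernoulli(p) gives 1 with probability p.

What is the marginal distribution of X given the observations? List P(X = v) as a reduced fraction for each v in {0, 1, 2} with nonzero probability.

P(X=0) = 1/2, P(X=1) = 1/2

Enumerate traces; 36 have nonzero weight after conditioning:
  (X=0, W=1, Y=0, Z=1, U=0) weight 2/135
  (X=0, W=1, Y=0, Z=1, U=1) weight 2/135
  (X=0, W=1, Y=0, Z=1, U=2) weight 2/135
  (X=0, W=1, Y=0, Z=2, U=0) weight 4/315
  (X=0, W=1, Y=0, Z=2, U=1) weight 2/315
  (X=0, W=1, Y=0, Z=2, U=2) weight 8/315
  (X=0, W=1, Y=0, Z=3, U=0) weight 4/315
  (X=0, W=1, Y=0, Z=3, U=1) weight 2/315
  (X=1, W=0, Y=0, Z=1, U=0) weight 1/90
  … 27 more
Group by X:
  weight(X=0) = 1/6
  weight(X=1) = 1/6
Total weight = 1/6 + 1/6 = 1/3
P(X=0 | obs) = 1/6 / 1/3 = 1/2
P(X=1 | obs) = 1/6 / 1/3 = 1/2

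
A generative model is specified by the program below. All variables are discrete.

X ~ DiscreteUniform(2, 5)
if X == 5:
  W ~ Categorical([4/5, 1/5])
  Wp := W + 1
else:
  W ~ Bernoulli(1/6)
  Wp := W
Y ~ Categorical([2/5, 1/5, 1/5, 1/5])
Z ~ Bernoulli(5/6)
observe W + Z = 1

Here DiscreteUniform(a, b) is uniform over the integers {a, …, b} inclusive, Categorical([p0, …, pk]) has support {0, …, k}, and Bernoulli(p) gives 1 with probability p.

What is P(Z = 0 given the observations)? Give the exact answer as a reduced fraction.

P(Z = 0 | obs) = 7/172

Enumerate traces; 32 have nonzero weight after conditioning:
  (X=2, W=0, Y=0, Z=1) weight 5/72
  (X=2, W=0, Y=1, Z=1) weight 5/144
  (X=2, W=0, Y=2, Z=1) weight 5/144
  (X=2, W=0, Y=3, Z=1) weight 5/144
  (X=2, W=1, Y=0, Z=0) weight 1/360
  (X=2, W=1, Y=1, Z=0) weight 1/720
  (X=2, W=1, Y=2, Z=0) weight 1/720
  (X=2, W=1, Y=3, Z=0) weight 1/720
  … 24 more
Group by Z:
  weight(Z=0) = 7/240
  weight(Z=1) = 11/16
Total weight = 7/240 + 11/16 = 43/60
P(Z=0 | obs) = 7/240 / 43/60 = 7/172
P(Z=1 | obs) = 11/16 / 43/60 = 165/172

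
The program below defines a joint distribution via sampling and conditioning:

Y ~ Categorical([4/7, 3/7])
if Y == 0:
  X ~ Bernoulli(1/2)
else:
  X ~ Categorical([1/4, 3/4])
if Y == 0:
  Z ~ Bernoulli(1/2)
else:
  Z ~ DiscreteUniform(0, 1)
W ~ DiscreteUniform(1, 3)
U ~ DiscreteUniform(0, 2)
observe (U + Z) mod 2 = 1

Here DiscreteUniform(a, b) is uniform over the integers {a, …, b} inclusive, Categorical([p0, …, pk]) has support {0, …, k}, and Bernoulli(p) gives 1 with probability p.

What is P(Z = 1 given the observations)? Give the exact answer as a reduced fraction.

P(Z = 1 | obs) = 2/3

Enumerate traces; 36 have nonzero weight after conditioning:
  (Y=0, X=0, Z=0, W=1, U=1) weight 1/63
  (Y=0, X=0, Z=0, W=2, U=1) weight 1/63
  (Y=0, X=0, Z=0, W=3, U=1) weight 1/63
  (Y=0, X=0, Z=1, W=1, U=0) weight 1/63
  (Y=0, X=0, Z=1, W=1, U=2) weight 1/63
  (Y=0, X=0, Z=1, W=2, U=0) weight 1/63
  (Y=0, X=0, Z=1, W=2, U=2) weight 1/63
  (Y=0, X=0, Z=1, W=3, U=0) weight 1/63
  … 28 more
Group by Z:
  weight(Z=0) = 1/6
  weight(Z=1) = 1/3
Total weight = 1/6 + 1/3 = 1/2
P(Z=0 | obs) = 1/6 / 1/2 = 1/3
P(Z=1 | obs) = 1/3 / 1/2 = 2/3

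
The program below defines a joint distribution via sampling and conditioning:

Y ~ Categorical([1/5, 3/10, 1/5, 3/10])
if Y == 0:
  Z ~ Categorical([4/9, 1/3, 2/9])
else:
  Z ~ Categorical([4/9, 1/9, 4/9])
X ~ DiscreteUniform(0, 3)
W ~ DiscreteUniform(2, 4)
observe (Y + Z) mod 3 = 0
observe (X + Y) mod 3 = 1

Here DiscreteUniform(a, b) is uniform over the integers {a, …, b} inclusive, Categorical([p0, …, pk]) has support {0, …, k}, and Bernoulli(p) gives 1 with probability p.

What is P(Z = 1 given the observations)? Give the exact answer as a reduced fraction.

P(Z = 1 | obs) = 1/23

Enumerate traces; 15 have nonzero weight after conditioning:
  (Y=0, Z=0, X=1, W=2) weight 1/135
  (Y=0, Z=0, X=1, W=3) weight 1/135
  (Y=0, Z=0, X=1, W=4) weight 1/135
  (Y=1, Z=2, X=0, W=2) weight 1/90
  (Y=1, Z=2, X=0, W=3) weight 1/90
  (Y=1, Z=2, X=0, W=4) weight 1/90
  (Y=1, Z=2, X=3, W=2) weight 1/90
  (Y=1, Z=2, X=3, W=3) weight 1/90
  (Y=2, Z=1, X=2, W=2) weight 1/540
  … 6 more
Group by Z:
  weight(Z=0) = 1/18
  weight(Z=1) = 1/180
  weight(Z=2) = 1/15
Total weight = 1/18 + 1/180 + 1/15 = 23/180
P(Z=0 | obs) = 1/18 / 23/180 = 10/23
P(Z=1 | obs) = 1/180 / 23/180 = 1/23
P(Z=2 | obs) = 1/15 / 23/180 = 12/23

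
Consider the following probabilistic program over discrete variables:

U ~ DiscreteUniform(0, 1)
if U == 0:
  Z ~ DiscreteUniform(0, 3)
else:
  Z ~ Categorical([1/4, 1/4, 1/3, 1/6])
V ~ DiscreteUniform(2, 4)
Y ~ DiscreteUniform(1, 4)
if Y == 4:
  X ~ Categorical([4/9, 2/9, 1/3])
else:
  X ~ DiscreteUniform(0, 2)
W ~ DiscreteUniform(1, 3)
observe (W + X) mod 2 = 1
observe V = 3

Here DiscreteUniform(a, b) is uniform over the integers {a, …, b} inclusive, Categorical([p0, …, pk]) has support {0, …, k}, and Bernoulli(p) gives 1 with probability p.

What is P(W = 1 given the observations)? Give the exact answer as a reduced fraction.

P(W = 1 | obs) = 25/61

Enumerate traces; 160 have nonzero weight after conditioning:
  (U=0, Z=0, V=3, Y=1, X=0, W=1) weight 1/864
  (U=0, Z=0, V=3, Y=1, X=0, W=3) weight 1/864
  (U=0, Z=0, V=3, Y=1, X=1, W=2) weight 1/864
  (U=0, Z=0, V=3, Y=1, X=2, W=1) weight 1/864
  (U=0, Z=0, V=3, Y=1, X=2, W=3) weight 1/864
  (U=0, Z=0, V=3, Y=2, X=0, W=1) weight 1/864
  (U=0, Z=0, V=3, Y=2, X=0, W=3) weight 1/864
  (U=0, Z=0, V=3, Y=2, X=1, W=2) weight 1/864
  … 152 more
Group by W:
  weight(W=1) = 25/324
  weight(W=2) = 11/324
  weight(W=3) = 25/324
Total weight = 25/324 + 11/324 + 25/324 = 61/324
P(W=1 | obs) = 25/324 / 61/324 = 25/61
P(W=2 | obs) = 11/324 / 61/324 = 11/61
P(W=3 | obs) = 25/324 / 61/324 = 25/61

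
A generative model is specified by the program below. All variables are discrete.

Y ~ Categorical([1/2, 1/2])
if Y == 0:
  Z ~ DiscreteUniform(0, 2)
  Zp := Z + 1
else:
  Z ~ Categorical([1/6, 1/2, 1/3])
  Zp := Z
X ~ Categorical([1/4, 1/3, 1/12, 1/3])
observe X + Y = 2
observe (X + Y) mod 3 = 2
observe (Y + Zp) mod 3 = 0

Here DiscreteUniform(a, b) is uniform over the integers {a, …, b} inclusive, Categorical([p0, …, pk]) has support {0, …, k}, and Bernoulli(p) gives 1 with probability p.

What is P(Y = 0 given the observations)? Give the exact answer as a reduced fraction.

Enumerate traces; 2 have nonzero weight after conditioning:
  (Y=0, Z=2, X=2) weight 1/72
  (Y=1, Z=2, X=1) weight 1/18
Group by Y:
  weight(Y=0) = 1/72
  weight(Y=1) = 1/18
Total weight = 1/72 + 1/18 = 5/72
P(Y=0 | obs) = 1/72 / 5/72 = 1/5
P(Y=1 | obs) = 1/18 / 5/72 = 4/5

P(Y = 0 | obs) = 1/5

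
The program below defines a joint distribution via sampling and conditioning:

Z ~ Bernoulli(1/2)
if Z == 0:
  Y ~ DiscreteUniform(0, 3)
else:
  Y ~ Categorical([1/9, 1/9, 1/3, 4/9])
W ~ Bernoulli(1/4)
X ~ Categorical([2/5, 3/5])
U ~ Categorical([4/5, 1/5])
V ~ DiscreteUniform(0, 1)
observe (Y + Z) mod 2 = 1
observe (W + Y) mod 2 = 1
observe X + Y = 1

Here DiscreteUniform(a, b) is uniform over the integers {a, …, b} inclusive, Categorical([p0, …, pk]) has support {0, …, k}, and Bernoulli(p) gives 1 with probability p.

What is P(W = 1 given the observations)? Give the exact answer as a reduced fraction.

Enumerate traces; 8 have nonzero weight after conditioning:
  (Z=0, Y=1, W=0, X=0, U=0, V=0) weight 3/200
  (Z=0, Y=1, W=0, X=0, U=0, V=1) weight 3/200
  (Z=0, Y=1, W=0, X=0, U=1, V=0) weight 3/800
  (Z=0, Y=1, W=0, X=0, U=1, V=1) weight 3/800
  (Z=1, Y=0, W=1, X=1, U=0, V=0) weight 1/300
  (Z=1, Y=0, W=1, X=1, U=0, V=1) weight 1/300
  (Z=1, Y=0, W=1, X=1, U=1, V=0) weight 1/1200
  (Z=1, Y=0, W=1, X=1, U=1, V=1) weight 1/1200
Group by W:
  weight(W=0) = 3/80
  weight(W=1) = 1/120
Total weight = 3/80 + 1/120 = 11/240
P(W=0 | obs) = 3/80 / 11/240 = 9/11
P(W=1 | obs) = 1/120 / 11/240 = 2/11

P(W = 1 | obs) = 2/11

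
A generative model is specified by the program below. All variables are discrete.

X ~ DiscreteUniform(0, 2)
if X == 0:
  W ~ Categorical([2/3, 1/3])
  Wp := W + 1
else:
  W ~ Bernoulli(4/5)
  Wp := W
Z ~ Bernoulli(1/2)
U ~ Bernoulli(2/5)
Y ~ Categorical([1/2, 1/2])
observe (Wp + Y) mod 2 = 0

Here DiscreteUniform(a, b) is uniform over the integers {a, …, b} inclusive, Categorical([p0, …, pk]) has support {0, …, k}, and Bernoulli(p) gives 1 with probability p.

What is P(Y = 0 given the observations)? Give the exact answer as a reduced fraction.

Enumerate traces; 24 have nonzero weight after conditioning:
  (X=0, W=0, Z=0, U=0, Y=1) weight 1/30
  (X=0, W=0, Z=0, U=1, Y=1) weight 1/45
  (X=0, W=0, Z=1, U=0, Y=1) weight 1/30
  (X=0, W=0, Z=1, U=1, Y=1) weight 1/45
  (X=0, W=1, Z=0, U=0, Y=0) weight 1/60
  (X=0, W=1, Z=0, U=1, Y=0) weight 1/90
  (X=0, W=1, Z=1, U=0, Y=0) weight 1/60
  (X=0, W=1, Z=1, U=1, Y=0) weight 1/90
  … 16 more
Group by Y:
  weight(Y=0) = 11/90
  weight(Y=1) = 17/45
Total weight = 11/90 + 17/45 = 1/2
P(Y=0 | obs) = 11/90 / 1/2 = 11/45
P(Y=1 | obs) = 17/45 / 1/2 = 34/45

P(Y = 0 | obs) = 11/45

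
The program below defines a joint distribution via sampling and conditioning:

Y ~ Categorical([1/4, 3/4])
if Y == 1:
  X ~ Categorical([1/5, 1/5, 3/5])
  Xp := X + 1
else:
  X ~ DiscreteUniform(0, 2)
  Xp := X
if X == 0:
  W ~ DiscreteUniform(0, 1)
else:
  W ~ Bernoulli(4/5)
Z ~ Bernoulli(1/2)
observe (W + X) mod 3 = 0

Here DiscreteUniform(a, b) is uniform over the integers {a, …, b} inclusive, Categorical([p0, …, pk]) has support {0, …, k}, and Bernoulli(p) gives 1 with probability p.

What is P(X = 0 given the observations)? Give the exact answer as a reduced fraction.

Enumerate traces; 8 have nonzero weight after conditioning:
  (Y=0, X=0, W=0, Z=0) weight 1/48
  (Y=0, X=0, W=0, Z=1) weight 1/48
  (Y=0, X=2, W=1, Z=0) weight 1/30
  (Y=0, X=2, W=1, Z=1) weight 1/30
  (Y=1, X=0, W=0, Z=0) weight 3/80
  (Y=1, X=0, W=0, Z=1) weight 3/80
  (Y=1, X=2, W=1, Z=0) weight 9/50
  (Y=1, X=2, W=1, Z=1) weight 9/50
Group by X:
  weight(X=0) = 7/60
  weight(X=2) = 32/75
Total weight = 7/60 + 32/75 = 163/300
P(X=0 | obs) = 7/60 / 163/300 = 35/163
P(X=2 | obs) = 32/75 / 163/300 = 128/163

P(X = 0 | obs) = 35/163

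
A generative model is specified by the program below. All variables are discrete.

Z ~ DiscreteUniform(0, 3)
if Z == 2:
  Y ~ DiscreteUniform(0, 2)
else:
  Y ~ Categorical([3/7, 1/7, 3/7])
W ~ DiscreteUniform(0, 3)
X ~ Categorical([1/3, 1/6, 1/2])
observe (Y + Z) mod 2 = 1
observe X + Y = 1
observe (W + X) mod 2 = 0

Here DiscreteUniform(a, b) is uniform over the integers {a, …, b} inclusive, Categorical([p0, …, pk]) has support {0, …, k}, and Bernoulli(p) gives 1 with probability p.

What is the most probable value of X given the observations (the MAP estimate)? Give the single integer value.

Enumerate traces; 8 have nonzero weight after conditioning:
  (Z=0, Y=1, W=0, X=0) weight 1/336
  (Z=0, Y=1, W=2, X=0) weight 1/336
  (Z=1, Y=0, W=1, X=1) weight 1/224
  (Z=1, Y=0, W=3, X=1) weight 1/224
  (Z=2, Y=1, W=0, X=0) weight 1/144
  (Z=2, Y=1, W=2, X=0) weight 1/144
  (Z=3, Y=0, W=1, X=1) weight 1/224
  (Z=3, Y=0, W=3, X=1) weight 1/224
Group by X:
  weight(X=0) = 5/252
  weight(X=1) = 1/56
Total weight = 5/252 + 1/56 = 19/504
P(X=0 | obs) = 5/252 / 19/504 = 10/19
P(X=1 | obs) = 1/56 / 19/504 = 9/19
argmax = 0

argmax_v P(X = v | obs) = 0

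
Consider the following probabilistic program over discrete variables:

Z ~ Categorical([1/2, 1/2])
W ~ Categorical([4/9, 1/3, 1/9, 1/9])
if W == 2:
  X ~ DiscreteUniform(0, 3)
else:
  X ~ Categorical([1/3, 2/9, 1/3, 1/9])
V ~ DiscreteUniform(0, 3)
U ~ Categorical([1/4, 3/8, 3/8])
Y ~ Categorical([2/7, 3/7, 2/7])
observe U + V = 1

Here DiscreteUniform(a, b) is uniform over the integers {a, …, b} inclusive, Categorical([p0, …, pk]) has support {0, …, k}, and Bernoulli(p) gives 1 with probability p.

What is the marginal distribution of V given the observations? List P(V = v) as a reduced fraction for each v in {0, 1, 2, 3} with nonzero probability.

Enumerate traces; 192 have nonzero weight after conditioning:
  (Z=0, W=0, X=0, V=0, U=1, Y=0) weight 1/504
  (Z=0, W=0, X=0, V=0, U=1, Y=1) weight 1/336
  (Z=0, W=0, X=0, V=0, U=1, Y=2) weight 1/504
  (Z=0, W=0, X=0, V=1, U=0, Y=0) weight 1/756
  (Z=0, W=0, X=0, V=1, U=0, Y=1) weight 1/504
  (Z=0, W=0, X=0, V=1, U=0, Y=2) weight 1/756
  (Z=0, W=0, X=1, V=0, U=1, Y=0) weight 1/756
  (Z=0, W=0, X=1, V=0, U=1, Y=1) weight 1/504
  … 184 more
Group by V:
  weight(V=0) = 3/32
  weight(V=1) = 1/16
Total weight = 3/32 + 1/16 = 5/32
P(V=0 | obs) = 3/32 / 5/32 = 3/5
P(V=1 | obs) = 1/16 / 5/32 = 2/5

P(V=0) = 3/5, P(V=1) = 2/5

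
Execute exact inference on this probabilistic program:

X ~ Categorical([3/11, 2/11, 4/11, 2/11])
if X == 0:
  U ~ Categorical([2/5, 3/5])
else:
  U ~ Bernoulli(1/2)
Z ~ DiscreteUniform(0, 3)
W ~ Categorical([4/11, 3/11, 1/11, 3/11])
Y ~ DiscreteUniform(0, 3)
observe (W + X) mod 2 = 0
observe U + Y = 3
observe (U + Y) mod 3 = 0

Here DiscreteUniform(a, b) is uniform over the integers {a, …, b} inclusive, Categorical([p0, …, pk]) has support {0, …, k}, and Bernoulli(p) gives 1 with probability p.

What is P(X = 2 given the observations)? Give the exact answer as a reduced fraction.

Enumerate traces; 64 have nonzero weight after conditioning:
  (X=0, U=0, Z=0, W=0, Y=3) weight 3/1210
  (X=0, U=0, Z=0, W=2, Y=3) weight 3/4840
  (X=0, U=0, Z=1, W=0, Y=3) weight 3/1210
  (X=0, U=0, Z=1, W=2, Y=3) weight 3/4840
  (X=0, U=0, Z=2, W=0, Y=3) weight 3/1210
  (X=0, U=0, Z=2, W=2, Y=3) weight 3/4840
  (X=0, U=0, Z=3, W=0, Y=3) weight 3/1210
  (X=0, U=0, Z=3, W=2, Y=3) weight 3/4840
  (X=1, U=0, Z=0, W=1, Y=3) weight 3/1936
  (X=2, U=0, Z=0, W=0, Y=3) weight 1/242
  … 54 more
Group by X:
  weight(X=0) = 15/484
  weight(X=1) = 3/121
  weight(X=2) = 5/121
  weight(X=3) = 3/121
Total weight = 15/484 + 3/121 + 5/121 + 3/121 = 59/484
P(X=0 | obs) = 15/484 / 59/484 = 15/59
P(X=1 | obs) = 3/121 / 59/484 = 12/59
P(X=2 | obs) = 5/121 / 59/484 = 20/59
P(X=3 | obs) = 3/121 / 59/484 = 12/59

P(X = 2 | obs) = 20/59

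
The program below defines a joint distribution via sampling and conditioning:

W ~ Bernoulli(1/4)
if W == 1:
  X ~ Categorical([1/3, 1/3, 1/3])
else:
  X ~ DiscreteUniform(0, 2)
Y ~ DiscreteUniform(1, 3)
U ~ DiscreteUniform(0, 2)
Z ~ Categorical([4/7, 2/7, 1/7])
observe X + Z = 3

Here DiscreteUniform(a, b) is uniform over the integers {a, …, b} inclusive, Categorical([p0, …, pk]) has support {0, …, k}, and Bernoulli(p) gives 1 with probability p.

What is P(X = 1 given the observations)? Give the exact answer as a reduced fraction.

Enumerate traces; 36 have nonzero weight after conditioning:
  (W=0, X=1, Y=1, U=0, Z=2) weight 1/252
  (W=0, X=1, Y=1, U=1, Z=2) weight 1/252
  (W=0, X=1, Y=1, U=2, Z=2) weight 1/252
  (W=0, X=1, Y=2, U=0, Z=2) weight 1/252
  (W=0, X=1, Y=2, U=1, Z=2) weight 1/252
  (W=0, X=1, Y=2, U=2, Z=2) weight 1/252
  (W=0, X=1, Y=3, U=0, Z=2) weight 1/252
  (W=0, X=1, Y=3, U=1, Z=2) weight 1/252
  (W=0, X=2, Y=1, U=0, Z=1) weight 1/126
  … 27 more
Group by X:
  weight(X=1) = 1/21
  weight(X=2) = 2/21
Total weight = 1/21 + 2/21 = 1/7
P(X=1 | obs) = 1/21 / 1/7 = 1/3
P(X=2 | obs) = 2/21 / 1/7 = 2/3

P(X = 1 | obs) = 1/3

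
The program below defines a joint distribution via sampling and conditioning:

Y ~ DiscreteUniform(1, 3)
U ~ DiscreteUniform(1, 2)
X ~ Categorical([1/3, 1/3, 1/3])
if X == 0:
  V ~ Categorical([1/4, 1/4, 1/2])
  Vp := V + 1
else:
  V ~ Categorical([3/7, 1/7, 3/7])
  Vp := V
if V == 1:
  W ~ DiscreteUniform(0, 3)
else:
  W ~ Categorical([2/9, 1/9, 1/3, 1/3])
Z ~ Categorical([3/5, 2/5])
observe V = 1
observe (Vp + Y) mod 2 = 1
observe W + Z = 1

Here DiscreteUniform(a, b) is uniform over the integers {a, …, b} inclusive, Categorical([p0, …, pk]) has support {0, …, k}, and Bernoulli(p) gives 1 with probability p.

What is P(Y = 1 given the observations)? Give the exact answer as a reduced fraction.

P(Y = 1 | obs) = 7/22

Enumerate traces; 16 have nonzero weight after conditioning:
  (Y=1, U=1, X=0, V=1, W=0, Z=1) weight 1/720
  (Y=1, U=1, X=0, V=1, W=1, Z=0) weight 1/480
  (Y=1, U=2, X=0, V=1, W=0, Z=1) weight 1/720
  (Y=1, U=2, X=0, V=1, W=1, Z=0) weight 1/480
  (Y=2, U=1, X=1, V=1, W=0, Z=1) weight 1/1260
  (Y=2, U=1, X=1, V=1, W=1, Z=0) weight 1/840
  (Y=2, U=1, X=2, V=1, W=0, Z=1) weight 1/1260
  (Y=2, U=1, X=2, V=1, W=1, Z=0) weight 1/840
  (Y=3, U=1, X=0, V=1, W=0, Z=1) weight 1/720
  … 7 more
Group by Y:
  weight(Y=1) = 1/144
  weight(Y=2) = 1/126
  weight(Y=3) = 1/144
Total weight = 1/144 + 1/126 + 1/144 = 11/504
P(Y=1 | obs) = 1/144 / 11/504 = 7/22
P(Y=2 | obs) = 1/126 / 11/504 = 4/11
P(Y=3 | obs) = 1/144 / 11/504 = 7/22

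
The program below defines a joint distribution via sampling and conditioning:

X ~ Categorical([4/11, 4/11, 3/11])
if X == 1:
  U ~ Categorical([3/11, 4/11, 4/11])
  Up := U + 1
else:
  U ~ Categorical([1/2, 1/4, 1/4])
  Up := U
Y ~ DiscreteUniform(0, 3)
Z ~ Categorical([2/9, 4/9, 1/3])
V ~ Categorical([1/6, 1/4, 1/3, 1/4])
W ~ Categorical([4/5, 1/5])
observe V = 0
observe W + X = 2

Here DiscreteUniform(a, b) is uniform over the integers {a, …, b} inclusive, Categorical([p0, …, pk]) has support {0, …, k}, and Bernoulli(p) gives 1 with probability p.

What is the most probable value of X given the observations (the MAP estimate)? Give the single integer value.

argmax_v P(X = v | obs) = 2

Enumerate traces; 72 have nonzero weight after conditioning:
  (X=1, U=0, Y=0, Z=0, V=0, W=1) weight 1/5445
  (X=1, U=0, Y=0, Z=1, V=0, W=1) weight 2/5445
  (X=1, U=0, Y=0, Z=2, V=0, W=1) weight 1/3630
  (X=1, U=0, Y=1, Z=0, V=0, W=1) weight 1/5445
  (X=1, U=0, Y=1, Z=1, V=0, W=1) weight 2/5445
  (X=1, U=0, Y=1, Z=2, V=0, W=1) weight 1/3630
  (X=1, U=0, Y=2, Z=0, V=0, W=1) weight 1/5445
  (X=1, U=0, Y=2, Z=1, V=0, W=1) weight 2/5445
  (X=2, U=0, Y=0, Z=0, V=0, W=0) weight 1/990
  … 63 more
Group by X:
  weight(X=1) = 2/165
  weight(X=2) = 2/55
Total weight = 2/165 + 2/55 = 8/165
P(X=1 | obs) = 2/165 / 8/165 = 1/4
P(X=2 | obs) = 2/55 / 8/165 = 3/4
argmax = 2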